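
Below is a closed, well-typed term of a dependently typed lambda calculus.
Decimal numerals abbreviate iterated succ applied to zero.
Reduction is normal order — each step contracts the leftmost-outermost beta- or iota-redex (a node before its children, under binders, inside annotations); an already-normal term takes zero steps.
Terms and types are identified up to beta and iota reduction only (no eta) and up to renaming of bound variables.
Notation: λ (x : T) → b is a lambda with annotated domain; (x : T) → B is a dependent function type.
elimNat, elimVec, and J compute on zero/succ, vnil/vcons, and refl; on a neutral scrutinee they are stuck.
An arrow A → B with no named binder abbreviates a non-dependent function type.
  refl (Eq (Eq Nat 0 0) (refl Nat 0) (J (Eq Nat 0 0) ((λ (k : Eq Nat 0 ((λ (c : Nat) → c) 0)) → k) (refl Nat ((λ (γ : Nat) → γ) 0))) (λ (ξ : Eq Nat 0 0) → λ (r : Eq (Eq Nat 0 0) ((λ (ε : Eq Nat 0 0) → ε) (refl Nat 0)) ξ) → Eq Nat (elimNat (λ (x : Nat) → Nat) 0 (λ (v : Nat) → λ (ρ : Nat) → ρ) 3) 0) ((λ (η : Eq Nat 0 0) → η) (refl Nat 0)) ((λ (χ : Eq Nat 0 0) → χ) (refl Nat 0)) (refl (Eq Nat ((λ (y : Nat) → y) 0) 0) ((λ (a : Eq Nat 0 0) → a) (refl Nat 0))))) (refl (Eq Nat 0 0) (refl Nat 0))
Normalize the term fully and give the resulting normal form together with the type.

resulting normal form:
  refl (Eq (Eq Nat 0 0) (refl Nat 0) (refl Nat 0)) (refl (Eq Nat 0 0) (refl Nat 0))
the term's type:
  Eq (Eq (Eq Nat 0 0) (refl Nat 0) (refl Nat 0)) (refl (Eq Nat 0 0) (refl Nat 0)) (refl (Eq Nat 0 0) (refl Nat 0))
observation: normalization takes exactly 2 steps under the normal-order strategy.


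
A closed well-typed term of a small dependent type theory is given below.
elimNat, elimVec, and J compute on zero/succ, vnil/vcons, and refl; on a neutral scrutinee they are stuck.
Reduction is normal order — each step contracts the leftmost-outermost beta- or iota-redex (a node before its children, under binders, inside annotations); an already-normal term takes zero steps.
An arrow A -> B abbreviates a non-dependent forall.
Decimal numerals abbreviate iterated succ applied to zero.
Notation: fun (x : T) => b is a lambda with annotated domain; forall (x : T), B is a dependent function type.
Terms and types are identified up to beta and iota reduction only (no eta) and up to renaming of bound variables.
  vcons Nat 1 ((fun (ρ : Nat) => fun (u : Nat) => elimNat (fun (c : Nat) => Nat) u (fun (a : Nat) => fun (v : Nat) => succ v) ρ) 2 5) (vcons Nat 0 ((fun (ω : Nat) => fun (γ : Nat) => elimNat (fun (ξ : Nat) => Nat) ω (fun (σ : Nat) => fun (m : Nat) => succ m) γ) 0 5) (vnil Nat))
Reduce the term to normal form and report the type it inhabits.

resulting normal form:
  vcons Nat 1 7 (vcons Nat 0 5 (vnil Nat))
type:
  Vec Nat 2


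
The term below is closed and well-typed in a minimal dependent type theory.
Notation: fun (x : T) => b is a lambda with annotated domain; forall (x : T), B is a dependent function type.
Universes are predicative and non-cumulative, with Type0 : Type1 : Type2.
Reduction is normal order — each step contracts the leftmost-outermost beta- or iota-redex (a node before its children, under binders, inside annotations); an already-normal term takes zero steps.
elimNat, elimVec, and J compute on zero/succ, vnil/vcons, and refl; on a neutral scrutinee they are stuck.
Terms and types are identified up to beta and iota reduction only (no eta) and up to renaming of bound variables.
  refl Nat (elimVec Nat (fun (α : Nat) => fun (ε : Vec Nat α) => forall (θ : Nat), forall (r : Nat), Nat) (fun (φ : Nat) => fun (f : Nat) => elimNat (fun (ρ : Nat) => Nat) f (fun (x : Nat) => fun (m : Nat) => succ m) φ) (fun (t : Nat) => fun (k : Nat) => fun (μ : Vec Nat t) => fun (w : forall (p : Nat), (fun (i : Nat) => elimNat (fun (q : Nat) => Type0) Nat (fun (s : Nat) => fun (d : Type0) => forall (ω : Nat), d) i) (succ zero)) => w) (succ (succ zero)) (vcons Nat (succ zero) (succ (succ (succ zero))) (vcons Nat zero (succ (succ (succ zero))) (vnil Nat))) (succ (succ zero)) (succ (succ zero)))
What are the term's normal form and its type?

normal form:
  refl Nat (succ (succ (succ (succ zero))))
the term's type:
  Eq Nat (succ (succ (succ (succ zero)))) (succ (succ (succ (succ zero))))


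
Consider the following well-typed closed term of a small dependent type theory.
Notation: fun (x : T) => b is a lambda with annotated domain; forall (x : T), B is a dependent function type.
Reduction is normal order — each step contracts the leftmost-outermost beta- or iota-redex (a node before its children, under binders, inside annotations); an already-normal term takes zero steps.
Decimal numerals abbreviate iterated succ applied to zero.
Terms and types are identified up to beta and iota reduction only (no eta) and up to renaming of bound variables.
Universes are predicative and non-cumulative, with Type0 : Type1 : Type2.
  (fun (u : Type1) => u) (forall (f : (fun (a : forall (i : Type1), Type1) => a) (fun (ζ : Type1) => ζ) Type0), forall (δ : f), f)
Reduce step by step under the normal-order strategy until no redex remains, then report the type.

normal-order reduction sequence:
  (fun (u : Type1) => u) (forall (f : (fun (a : forall (i : Type1), Type1) => a) (fun (ζ : Type1) => ζ) Type0), forall (δ : f), f)
  ~> forall (u : (fun (f : forall (a : Type1), Type1) => f) (fun (i : Type1) => i) Type0), forall (ζ : u), u
  ~> forall (u : (fun (f : Type1) => f) Type0), forall (a : u), u
  ~> forall (u : Type0), forall (f : u), u
type:
  Type1


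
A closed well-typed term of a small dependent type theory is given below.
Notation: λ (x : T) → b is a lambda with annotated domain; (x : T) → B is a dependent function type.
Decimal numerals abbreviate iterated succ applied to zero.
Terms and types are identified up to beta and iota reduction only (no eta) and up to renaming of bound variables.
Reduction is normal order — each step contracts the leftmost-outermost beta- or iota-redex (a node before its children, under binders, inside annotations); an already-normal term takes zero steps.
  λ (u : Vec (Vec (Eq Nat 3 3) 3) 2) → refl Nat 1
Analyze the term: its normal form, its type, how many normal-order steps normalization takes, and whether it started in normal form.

reduced normal form:
  λ (u : Vec (Vec (Eq Nat 3 3) 3) 2) → refl Nat 1
inferred type:
  (u : Vec (Vec (Eq Nat 3 3) 3) 2) → Eq Nat 1 1
normal-order step count: 0
already normal: yes


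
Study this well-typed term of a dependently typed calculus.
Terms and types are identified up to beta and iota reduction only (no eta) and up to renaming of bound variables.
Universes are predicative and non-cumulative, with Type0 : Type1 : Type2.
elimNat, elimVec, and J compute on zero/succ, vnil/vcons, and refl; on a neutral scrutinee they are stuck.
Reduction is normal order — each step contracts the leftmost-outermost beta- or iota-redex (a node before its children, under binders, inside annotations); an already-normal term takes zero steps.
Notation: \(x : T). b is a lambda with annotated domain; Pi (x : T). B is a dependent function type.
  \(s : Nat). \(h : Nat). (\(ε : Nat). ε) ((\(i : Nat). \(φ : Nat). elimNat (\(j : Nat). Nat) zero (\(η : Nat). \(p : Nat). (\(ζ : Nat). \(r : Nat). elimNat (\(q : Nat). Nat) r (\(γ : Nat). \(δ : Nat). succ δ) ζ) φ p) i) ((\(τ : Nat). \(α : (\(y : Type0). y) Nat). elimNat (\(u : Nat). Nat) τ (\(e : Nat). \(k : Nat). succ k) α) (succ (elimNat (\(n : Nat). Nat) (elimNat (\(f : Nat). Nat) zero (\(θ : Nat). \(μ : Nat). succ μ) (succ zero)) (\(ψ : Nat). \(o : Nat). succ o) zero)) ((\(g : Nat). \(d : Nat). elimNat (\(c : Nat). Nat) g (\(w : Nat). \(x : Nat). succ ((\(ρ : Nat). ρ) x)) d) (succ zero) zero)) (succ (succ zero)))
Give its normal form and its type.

reduced normal form:
  \(s : Nat). \(h : Nat). succ (succ (succ (succ (succ (succ zero)))))
inferred type:
  Pi (s : Nat). Pi (h : Nat). Nat
observation: normalization takes exactly 36 steps under the normal-order strategy.


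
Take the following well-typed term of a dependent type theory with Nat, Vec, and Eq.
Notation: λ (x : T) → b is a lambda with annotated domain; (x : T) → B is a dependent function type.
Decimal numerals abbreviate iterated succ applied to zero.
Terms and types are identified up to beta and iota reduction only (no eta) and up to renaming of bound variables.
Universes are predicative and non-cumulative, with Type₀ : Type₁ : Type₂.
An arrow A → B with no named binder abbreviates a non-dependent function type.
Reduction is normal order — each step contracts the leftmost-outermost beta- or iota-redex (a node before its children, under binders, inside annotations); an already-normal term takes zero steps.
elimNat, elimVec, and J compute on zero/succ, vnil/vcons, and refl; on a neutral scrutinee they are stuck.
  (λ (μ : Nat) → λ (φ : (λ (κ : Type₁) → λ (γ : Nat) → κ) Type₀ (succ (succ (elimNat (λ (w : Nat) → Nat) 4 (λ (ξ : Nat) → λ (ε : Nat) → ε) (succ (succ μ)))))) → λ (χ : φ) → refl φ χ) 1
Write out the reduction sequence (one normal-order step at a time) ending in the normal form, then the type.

reduction (normal order):
  (λ (μ : Nat) → λ (φ : (λ (κ : Type₁) → λ (γ : Nat) → κ) Type₀ (succ (succ (elimNat (λ (w : Nat) → Nat) 4 (λ (ξ : Nat) → λ (ε : Nat) → ε) (succ (succ μ)))))) → λ (χ : φ) → refl φ χ) 1
  ~> λ (μ : (λ (φ : Type₁) → λ (κ : Nat) → φ) Type₀ (succ (succ (elimNat (λ (γ : Nat) → Nat) 4 (λ (w : Nat) → λ (ξ : Nat) → ξ) 3)))) → λ (ε : μ) → refl μ ε
  ~> λ (μ : (λ (φ : Nat) → Type₀) (succ (succ (elimNat (λ (κ : Nat) → Nat) 4 (λ (γ : Nat) → λ (w : Nat) → w) 3)))) → λ (ξ : μ) → refl μ ξ
  ~> λ (μ : Type₀) → λ (φ : μ) → refl μ φ
the term's type:
  (μ : Type₀) → (φ : μ) → Eq μ φ φ


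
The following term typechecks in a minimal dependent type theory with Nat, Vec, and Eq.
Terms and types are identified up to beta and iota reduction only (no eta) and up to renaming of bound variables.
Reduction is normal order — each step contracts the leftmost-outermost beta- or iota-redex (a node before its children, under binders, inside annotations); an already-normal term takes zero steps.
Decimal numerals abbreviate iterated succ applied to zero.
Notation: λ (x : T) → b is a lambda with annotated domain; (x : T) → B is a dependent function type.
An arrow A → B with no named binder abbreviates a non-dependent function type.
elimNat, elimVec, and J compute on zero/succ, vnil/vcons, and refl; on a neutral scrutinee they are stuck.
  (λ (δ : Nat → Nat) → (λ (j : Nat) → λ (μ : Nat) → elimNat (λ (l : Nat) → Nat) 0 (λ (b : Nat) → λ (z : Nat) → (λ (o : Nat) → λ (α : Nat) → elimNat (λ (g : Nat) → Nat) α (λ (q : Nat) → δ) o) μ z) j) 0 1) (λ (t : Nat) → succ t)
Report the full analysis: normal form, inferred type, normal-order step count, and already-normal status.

normal form:
  0
inferred type:
  Nat
steps to reach normal form (normal order): 4
started in normal form: no
first contracted redex: a beta-redex


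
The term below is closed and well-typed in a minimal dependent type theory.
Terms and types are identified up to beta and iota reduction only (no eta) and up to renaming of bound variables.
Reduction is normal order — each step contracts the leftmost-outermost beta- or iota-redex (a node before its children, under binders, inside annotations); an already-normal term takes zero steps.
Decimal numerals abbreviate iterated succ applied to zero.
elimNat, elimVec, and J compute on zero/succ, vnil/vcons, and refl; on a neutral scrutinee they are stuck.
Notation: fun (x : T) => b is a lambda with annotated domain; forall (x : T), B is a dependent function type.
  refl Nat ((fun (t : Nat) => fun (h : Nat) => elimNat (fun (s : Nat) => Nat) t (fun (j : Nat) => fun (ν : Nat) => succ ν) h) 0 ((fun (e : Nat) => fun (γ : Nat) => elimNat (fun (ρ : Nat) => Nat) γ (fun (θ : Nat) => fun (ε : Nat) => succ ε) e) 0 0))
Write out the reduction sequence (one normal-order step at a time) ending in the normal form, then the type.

normal-order reduction sequence:
  refl Nat ((fun (t : Nat) => fun (h : Nat) => elimNat (fun (s : Nat) => Nat) t (fun (j : Nat) => fun (ν : Nat) => succ ν) h) 0 ((fun (e : Nat) => fun (γ : Nat) => elimNat (fun (ρ : Nat) => Nat) γ (fun (θ : Nat) => fun (ε : Nat) => succ ε) e) 0 0))
  ~> refl Nat ((fun (t : Nat) => elimNat (fun (h : Nat) => Nat) 0 (fun (s : Nat) => fun (j : Nat) => succ j) t) ((fun (ν : Nat) => fun (e : Nat) => elimNat (fun (γ : Nat) => Nat) e (fun (ρ : Nat) => fun (θ : Nat) => succ θ) ν) 0 0))
  ~> refl Nat (elimNat (fun (t : Nat) => Nat) 0 (fun (h : Nat) => fun (s : Nat) => succ s) ((fun (j : Nat) => fun (ν : Nat) => elimNat (fun (e : Nat) => Nat) ν (fun (γ : Nat) => fun (ρ : Nat) => succ ρ) j) 0 0))
  ~> refl Nat (elimNat (fun (t : Nat) => Nat) 0 (fun (h : Nat) => fun (s : Nat) => succ s) ((fun (j : Nat) => elimNat (fun (ν : Nat) => Nat) j (fun (e : Nat) => fun (γ : Nat) => succ γ) 0) 0))
  ~> refl Nat (elimNat (fun (t : Nat) => Nat) 0 (fun (h : Nat) => fun (s : Nat) => succ s) (elimNat (fun (j : Nat) => Nat) 0 (fun (ν : Nat) => fun (e : Nat) => succ e) 0))
  ~> refl Nat (elimNat (fun (t : Nat) => Nat) 0 (fun (h : Nat) => fun (s : Nat) => succ s) 0)
  ~> refl Nat 0
the term's type:
  Eq Nat 0 0


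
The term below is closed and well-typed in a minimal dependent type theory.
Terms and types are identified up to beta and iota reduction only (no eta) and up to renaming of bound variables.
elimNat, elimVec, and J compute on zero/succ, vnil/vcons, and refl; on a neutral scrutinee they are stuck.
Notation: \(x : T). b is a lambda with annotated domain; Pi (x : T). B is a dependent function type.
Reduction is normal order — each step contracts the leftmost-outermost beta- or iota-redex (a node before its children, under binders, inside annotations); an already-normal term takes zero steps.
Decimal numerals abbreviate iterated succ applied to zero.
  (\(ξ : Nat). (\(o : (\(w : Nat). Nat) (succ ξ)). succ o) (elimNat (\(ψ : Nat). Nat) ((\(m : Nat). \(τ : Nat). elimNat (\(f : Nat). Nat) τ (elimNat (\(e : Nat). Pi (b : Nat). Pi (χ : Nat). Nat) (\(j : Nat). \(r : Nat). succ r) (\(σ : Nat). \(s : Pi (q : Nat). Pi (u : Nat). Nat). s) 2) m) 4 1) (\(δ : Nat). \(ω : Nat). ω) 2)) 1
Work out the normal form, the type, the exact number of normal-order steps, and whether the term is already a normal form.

reduced normal form:
  6
the term's type:
  Nat
steps to reach normal form (normal order): 52
already normal: no
first redex: a beta-redex


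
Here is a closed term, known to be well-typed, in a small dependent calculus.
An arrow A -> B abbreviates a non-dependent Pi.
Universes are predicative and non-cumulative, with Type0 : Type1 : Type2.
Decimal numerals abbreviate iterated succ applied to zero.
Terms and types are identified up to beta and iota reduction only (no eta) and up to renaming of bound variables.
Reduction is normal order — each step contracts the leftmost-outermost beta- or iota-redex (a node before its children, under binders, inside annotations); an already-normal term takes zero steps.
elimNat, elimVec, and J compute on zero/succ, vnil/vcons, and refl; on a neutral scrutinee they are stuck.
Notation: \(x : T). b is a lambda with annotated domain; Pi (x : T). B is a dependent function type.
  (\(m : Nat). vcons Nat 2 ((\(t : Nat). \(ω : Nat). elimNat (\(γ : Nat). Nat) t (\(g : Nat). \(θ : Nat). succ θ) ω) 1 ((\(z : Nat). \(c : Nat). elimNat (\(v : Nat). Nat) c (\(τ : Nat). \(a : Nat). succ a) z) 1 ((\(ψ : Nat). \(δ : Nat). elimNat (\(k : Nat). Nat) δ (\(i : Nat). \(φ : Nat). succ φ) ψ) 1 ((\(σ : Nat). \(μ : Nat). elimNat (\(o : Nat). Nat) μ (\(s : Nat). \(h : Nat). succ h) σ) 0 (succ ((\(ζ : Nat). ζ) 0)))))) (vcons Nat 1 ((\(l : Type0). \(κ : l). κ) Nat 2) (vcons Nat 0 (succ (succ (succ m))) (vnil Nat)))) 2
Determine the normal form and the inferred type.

resulting normal form:
  vcons Nat 2 4 (vcons Nat 1 2 (vcons Nat 0 5 (vnil Nat)))
type:
  Vec Nat 3
observation: the leftmost-outermost redex is a beta-redex, and normalization takes 31 steps.


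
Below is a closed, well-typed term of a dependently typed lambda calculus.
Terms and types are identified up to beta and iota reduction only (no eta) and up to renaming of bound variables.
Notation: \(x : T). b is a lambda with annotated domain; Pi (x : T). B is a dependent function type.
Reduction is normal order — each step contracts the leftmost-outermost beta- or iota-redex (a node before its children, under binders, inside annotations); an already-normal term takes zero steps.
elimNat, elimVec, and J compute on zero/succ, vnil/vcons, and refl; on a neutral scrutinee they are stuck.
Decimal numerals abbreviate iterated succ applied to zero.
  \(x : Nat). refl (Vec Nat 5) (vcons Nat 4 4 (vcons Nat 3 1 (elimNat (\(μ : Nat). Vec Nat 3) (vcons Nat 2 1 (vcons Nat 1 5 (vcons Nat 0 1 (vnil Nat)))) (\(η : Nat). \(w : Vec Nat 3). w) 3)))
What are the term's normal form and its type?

reduced normal form:
  \(x : Nat). refl (Vec Nat 5) (vcons Nat 4 4 (vcons Nat 3 1 (vcons Nat 2 1 (vcons Nat 1 5 (vcons Nat 0 1 (vnil Nat))))))
the term's type:
  Pi (x : Nat). Eq (Vec Nat 5) (vcons Nat 4 4 (vcons Nat 3 1 (vcons Nat 2 1 (vcons Nat 1 5 (vcons Nat 0 1 (vnil Nat)))))) (vcons Nat 4 4 (vcons Nat 3 1 (vcons Nat 2 1 (vcons Nat 1 5 (vcons Nat 0 1 (vnil Nat))))))
observation: contracting an elimNat iota-redex first, the term normalizes in 10 steps.


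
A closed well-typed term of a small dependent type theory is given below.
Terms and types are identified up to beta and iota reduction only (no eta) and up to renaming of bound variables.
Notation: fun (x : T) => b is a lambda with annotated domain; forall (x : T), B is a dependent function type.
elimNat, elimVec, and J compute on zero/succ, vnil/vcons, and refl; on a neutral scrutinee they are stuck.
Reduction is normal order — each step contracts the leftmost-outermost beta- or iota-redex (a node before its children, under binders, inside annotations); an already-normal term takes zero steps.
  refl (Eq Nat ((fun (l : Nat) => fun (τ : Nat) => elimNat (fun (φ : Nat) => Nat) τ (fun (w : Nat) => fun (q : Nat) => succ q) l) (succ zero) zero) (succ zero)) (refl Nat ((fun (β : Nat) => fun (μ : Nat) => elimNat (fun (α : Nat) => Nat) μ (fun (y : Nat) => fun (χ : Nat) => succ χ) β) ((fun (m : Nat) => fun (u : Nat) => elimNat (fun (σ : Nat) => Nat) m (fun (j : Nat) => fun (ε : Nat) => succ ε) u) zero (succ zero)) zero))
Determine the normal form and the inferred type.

normal form:
  refl (Eq Nat (succ zero) (succ zero)) (refl Nat (succ zero))
the term's type:
  Eq (Eq Nat (succ zero) (succ zero)) (refl Nat (succ zero)) (refl Nat (succ zero))


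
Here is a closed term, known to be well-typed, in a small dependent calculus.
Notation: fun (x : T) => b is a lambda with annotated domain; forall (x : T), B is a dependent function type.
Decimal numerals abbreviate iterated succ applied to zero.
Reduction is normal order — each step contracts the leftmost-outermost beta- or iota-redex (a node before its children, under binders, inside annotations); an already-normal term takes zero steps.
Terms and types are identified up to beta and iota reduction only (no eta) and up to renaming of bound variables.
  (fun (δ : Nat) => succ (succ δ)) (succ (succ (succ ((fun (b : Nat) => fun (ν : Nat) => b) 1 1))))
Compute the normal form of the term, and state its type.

normal form:
  6
type:
  Nat


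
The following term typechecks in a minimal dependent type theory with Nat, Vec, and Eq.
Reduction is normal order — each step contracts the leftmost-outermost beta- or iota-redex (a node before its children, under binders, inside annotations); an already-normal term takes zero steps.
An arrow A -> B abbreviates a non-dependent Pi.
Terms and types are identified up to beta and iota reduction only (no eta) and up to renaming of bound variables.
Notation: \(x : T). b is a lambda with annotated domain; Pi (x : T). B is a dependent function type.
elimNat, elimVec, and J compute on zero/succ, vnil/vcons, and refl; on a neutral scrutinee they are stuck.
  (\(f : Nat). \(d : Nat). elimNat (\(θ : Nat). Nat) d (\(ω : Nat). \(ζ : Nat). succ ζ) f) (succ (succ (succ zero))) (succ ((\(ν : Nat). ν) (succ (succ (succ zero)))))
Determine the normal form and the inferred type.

normal form:
  succ (succ (succ (succ (succ (succ (succ zero))))))
the term's type:
  Nat
observation: the term reaches its normal form after 13 normal-order steps.


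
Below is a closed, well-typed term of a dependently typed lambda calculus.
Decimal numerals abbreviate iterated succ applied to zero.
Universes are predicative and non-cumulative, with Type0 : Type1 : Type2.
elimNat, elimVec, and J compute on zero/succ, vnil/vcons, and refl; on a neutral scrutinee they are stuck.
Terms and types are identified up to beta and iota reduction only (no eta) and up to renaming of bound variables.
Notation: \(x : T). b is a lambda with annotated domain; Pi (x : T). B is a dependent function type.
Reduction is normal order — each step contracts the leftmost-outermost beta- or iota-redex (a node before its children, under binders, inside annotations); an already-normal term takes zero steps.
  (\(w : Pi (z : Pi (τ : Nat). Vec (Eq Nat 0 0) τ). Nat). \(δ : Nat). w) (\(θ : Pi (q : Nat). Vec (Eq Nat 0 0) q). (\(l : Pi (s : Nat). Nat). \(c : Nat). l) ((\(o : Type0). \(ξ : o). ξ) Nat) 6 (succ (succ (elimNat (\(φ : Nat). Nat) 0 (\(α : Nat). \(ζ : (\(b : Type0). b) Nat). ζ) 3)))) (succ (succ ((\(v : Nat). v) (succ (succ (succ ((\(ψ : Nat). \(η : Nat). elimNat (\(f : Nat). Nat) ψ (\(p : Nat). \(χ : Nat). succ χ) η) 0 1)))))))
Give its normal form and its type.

reduced normal form:
  \(w : Pi (z : Nat). Vec (Eq Nat 0 0) z). 2
the term's type:
  Pi (w : Pi (z : Nat). Vec (Eq Nat 0 0) z). Nat


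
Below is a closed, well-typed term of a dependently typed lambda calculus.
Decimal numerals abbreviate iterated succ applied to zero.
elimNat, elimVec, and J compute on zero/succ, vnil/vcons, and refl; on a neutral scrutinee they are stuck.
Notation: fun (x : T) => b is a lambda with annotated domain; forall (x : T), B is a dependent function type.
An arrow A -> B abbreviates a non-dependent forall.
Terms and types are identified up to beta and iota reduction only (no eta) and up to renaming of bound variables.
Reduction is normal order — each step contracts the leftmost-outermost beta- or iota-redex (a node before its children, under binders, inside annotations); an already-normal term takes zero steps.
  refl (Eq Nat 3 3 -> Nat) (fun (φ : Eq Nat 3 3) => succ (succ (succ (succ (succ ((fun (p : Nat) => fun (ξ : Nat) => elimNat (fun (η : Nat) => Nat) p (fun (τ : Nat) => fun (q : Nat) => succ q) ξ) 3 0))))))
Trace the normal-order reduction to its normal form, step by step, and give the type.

reduction (normal order):
  refl (Eq Nat 3 3 -> Nat) (fun (φ : Eq Nat 3 3) => succ (succ (succ (succ (succ ((fun (p : Nat) => fun (ξ : Nat) => elimNat (fun (η : Nat) => Nat) p (fun (τ : Nat) => fun (q : Nat) => succ q) ξ) 3 0))))))
  ~> refl (Eq Nat 3 3 -> Nat) (fun (φ : Eq Nat 3 3) => succ (succ (succ (succ (succ ((fun (p : Nat) => elimNat (fun (ξ : Nat) => Nat) 3 (fun (η : Nat) => fun (τ : Nat) => succ τ) p) 0))))))
  ~> refl (Eq Nat 3 3 -> Nat) (fun (φ : Eq Nat 3 3) => succ (succ (succ (succ (succ (elimNat (fun (p : Nat) => Nat) 3 (fun (ξ : Nat) => fun (η : Nat) => succ η) 0))))))
  ~> refl (Eq Nat 3 3 -> Nat) (fun (φ : Eq Nat 3 3) => 8)
type:
  Eq (Eq Nat 3 3 -> Nat) (fun (φ : Eq Nat 3 3) => 8) (fun (p : Eq Nat 3 3) => 8)


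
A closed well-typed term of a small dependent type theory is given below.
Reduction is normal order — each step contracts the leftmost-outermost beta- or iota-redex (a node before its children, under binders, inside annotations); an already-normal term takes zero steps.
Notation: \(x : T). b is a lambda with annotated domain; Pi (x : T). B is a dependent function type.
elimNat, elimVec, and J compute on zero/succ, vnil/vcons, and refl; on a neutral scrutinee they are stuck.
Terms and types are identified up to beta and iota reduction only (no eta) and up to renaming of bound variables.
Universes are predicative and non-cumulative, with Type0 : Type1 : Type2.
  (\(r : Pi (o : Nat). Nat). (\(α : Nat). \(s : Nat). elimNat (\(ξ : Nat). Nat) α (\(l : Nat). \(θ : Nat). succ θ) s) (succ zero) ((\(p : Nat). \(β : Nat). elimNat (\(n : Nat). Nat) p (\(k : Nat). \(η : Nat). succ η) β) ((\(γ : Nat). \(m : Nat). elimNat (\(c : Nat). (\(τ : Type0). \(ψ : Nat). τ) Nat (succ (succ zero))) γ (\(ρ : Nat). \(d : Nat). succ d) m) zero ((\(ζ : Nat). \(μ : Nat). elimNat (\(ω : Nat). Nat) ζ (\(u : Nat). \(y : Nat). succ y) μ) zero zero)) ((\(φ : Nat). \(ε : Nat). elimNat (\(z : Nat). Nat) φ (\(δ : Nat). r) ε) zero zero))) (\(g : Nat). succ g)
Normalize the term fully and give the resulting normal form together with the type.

resulting normal form:
  succ zero
type:
  Nat


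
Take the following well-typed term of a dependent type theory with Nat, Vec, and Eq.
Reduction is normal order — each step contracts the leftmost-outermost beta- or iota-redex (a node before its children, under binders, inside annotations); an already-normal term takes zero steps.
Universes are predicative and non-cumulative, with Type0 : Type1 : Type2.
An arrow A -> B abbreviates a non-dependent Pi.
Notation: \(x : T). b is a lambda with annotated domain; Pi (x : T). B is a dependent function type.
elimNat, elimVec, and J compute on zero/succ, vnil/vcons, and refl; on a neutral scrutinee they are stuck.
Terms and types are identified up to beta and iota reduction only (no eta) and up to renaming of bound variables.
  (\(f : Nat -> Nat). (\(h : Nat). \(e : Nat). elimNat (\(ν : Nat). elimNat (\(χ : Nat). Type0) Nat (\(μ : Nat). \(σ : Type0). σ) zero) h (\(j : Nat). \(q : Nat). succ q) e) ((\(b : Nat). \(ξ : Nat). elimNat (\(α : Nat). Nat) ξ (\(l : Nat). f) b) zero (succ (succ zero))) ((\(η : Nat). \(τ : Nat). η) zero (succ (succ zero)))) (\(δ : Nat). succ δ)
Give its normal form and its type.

reduced normal form:
  succ (succ zero)
type:
  Nat
observation: 10 normal-order steps normalize the term, beginning with a beta-redex.


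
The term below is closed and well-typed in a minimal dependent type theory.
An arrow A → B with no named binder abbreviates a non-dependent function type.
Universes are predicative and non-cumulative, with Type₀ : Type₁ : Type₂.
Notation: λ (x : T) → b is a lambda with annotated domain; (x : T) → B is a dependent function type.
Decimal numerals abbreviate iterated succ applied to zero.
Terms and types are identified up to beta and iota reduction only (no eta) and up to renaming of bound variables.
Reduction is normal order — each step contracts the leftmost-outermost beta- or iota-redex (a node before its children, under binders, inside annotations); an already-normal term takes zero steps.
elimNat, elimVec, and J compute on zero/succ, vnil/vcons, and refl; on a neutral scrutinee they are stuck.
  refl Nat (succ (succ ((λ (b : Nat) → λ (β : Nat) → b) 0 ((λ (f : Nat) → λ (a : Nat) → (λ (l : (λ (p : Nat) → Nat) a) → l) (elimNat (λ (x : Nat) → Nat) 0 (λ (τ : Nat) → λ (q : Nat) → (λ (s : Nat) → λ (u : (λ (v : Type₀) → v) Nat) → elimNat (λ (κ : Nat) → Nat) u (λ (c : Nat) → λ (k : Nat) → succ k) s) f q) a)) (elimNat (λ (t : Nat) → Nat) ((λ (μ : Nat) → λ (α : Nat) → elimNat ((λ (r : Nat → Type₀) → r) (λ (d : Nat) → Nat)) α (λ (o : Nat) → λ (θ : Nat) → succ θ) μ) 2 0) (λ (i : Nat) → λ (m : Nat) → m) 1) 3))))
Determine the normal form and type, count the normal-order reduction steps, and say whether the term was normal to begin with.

normal form:
  refl Nat 2
inferred type:
  Eq Nat 2 2
normal-order step count: 2
term was already normal: no
first redex: a beta-redex


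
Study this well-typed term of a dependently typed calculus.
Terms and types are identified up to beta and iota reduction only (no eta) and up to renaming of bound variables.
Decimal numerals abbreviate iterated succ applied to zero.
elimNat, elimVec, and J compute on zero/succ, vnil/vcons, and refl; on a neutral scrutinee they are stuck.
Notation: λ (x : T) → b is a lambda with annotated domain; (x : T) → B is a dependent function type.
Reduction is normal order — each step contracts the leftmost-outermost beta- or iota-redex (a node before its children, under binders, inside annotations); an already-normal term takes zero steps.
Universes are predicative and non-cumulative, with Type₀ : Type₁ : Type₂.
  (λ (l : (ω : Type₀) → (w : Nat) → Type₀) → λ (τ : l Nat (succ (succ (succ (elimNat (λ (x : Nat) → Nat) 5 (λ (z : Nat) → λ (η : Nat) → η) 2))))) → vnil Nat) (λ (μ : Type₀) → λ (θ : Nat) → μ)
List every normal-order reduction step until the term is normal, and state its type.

normal-order reduction sequence:
  (λ (l : (ω : Type₀) → (w : Nat) → Type₀) → λ (τ : l Nat (succ (succ (succ (elimNat (λ (x : Nat) → Nat) 5 (λ (z : Nat) → λ (η : Nat) → η) 2))))) → vnil Nat) (λ (μ : Type₀) → λ (θ : Nat) → μ)
  ~> λ (l : (λ (ω : Type₀) → λ (w : Nat) → ω) Nat (succ (succ (succ (elimNat (λ (τ : Nat) → Nat) 5 (λ (x : Nat) → λ (z : Nat) → z) 2))))) → vnil Nat
  ~> λ (l : (λ (ω : Nat) → Nat) (succ (succ (succ (elimNat (λ (w : Nat) → Nat) 5 (λ (τ : Nat) → λ (x : Nat) → x) 2))))) → vnil Nat
  ~> λ (l : Nat) → vnil Nat
inferred type:
  (l : Nat) → Vec Nat 0


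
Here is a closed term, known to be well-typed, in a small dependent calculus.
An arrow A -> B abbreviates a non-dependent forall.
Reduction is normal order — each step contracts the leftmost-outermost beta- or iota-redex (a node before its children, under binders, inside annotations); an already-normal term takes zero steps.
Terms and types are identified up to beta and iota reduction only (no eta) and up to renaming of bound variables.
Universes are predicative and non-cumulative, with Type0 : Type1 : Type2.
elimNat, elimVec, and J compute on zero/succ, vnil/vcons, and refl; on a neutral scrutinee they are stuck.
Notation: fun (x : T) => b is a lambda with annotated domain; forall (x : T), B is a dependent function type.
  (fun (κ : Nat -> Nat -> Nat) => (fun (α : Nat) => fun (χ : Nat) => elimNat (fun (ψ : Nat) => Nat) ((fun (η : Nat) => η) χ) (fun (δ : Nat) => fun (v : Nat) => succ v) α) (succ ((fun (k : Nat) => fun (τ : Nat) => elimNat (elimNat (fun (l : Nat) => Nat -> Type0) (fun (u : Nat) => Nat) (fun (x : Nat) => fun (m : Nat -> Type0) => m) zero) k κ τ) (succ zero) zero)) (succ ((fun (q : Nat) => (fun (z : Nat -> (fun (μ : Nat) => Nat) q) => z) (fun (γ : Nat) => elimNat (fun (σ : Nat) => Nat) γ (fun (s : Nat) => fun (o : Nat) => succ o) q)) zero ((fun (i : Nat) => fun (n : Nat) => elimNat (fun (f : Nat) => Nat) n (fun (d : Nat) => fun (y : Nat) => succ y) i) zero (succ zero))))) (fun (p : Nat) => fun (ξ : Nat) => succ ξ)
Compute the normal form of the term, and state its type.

normal form:
  succ (succ (succ (succ zero)))
type:
  Nat
observation: 21 normal-order steps normalize the term, beginning with a beta-redex.


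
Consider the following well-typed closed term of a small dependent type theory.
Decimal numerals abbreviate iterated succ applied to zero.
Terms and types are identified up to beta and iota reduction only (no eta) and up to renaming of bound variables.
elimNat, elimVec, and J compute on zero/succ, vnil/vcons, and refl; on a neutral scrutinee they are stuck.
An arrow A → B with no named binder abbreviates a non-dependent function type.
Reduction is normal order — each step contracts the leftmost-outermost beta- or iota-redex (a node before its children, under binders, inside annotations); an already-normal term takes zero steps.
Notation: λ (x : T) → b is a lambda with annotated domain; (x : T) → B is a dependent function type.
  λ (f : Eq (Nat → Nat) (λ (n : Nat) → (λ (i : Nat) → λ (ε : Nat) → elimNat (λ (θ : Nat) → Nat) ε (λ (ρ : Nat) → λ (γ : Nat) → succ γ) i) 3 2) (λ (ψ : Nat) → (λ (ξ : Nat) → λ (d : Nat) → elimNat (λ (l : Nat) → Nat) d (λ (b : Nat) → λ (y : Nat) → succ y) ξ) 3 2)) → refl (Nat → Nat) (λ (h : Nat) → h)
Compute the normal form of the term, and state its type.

normal form:
  λ (f : Eq (Nat → Nat) (λ (n : Nat) → 5) (λ (i : Nat) → 5)) → refl (Nat → Nat) (λ (ε : Nat) → ε)
inferred type:
  Eq (Nat → Nat) (λ (f : Nat) → 5) (λ (n : Nat) → 5) → Eq (Nat → Nat) (λ (i : Nat) → i) (λ (ε : Nat) → ε)


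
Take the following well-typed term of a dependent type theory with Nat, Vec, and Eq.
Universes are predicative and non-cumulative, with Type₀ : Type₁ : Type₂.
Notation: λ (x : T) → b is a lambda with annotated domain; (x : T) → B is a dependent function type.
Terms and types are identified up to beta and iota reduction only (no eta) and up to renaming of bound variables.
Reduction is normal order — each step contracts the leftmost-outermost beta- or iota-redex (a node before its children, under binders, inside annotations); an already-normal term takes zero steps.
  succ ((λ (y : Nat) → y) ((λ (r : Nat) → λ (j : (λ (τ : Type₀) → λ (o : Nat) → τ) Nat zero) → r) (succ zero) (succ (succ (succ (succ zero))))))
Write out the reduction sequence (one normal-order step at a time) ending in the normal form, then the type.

normal-order reduction sequence:
  succ ((λ (y : Nat) → y) ((λ (r : Nat) → λ (j : (λ (τ : Type₀) → λ (o : Nat) → τ) Nat zero) → r) (succ zero) (succ (succ (succ (succ zero))))))
  ~> succ ((λ (y : Nat) → λ (r : (λ (j : Type₀) → λ (τ : Nat) → j) Nat zero) → y) (succ zero) (succ (succ (succ (succ zero)))))
  ~> succ ((λ (y : (λ (r : Type₀) → λ (j : Nat) → r) Nat zero) → succ zero) (succ (succ (succ (succ zero)))))
  ~> succ (succ zero)
inferred type:
  Nat


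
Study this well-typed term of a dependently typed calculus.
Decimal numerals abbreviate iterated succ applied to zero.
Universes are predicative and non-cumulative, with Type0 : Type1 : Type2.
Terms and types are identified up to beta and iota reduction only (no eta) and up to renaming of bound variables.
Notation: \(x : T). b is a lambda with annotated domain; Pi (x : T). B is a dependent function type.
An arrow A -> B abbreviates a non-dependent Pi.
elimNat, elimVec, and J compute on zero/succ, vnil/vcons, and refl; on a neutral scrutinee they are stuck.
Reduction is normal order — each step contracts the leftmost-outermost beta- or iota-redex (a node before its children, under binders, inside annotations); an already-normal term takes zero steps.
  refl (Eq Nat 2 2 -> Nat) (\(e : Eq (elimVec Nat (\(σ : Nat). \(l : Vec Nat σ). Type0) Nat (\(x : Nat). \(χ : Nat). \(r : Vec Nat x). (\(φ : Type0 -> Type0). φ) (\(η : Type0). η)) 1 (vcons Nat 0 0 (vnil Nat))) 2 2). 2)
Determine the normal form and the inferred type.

normal form:
  refl (Eq Nat 2 2 -> Nat) (\(e : Eq Nat 2 2). 2)
inferred type:
  Eq (Eq Nat 2 2 -> Nat) (\(e : Eq Nat 2 2). 2) (\(σ : Eq Nat 2 2). 2)
observation: the term reaches its normal form after 7 normal-order steps.


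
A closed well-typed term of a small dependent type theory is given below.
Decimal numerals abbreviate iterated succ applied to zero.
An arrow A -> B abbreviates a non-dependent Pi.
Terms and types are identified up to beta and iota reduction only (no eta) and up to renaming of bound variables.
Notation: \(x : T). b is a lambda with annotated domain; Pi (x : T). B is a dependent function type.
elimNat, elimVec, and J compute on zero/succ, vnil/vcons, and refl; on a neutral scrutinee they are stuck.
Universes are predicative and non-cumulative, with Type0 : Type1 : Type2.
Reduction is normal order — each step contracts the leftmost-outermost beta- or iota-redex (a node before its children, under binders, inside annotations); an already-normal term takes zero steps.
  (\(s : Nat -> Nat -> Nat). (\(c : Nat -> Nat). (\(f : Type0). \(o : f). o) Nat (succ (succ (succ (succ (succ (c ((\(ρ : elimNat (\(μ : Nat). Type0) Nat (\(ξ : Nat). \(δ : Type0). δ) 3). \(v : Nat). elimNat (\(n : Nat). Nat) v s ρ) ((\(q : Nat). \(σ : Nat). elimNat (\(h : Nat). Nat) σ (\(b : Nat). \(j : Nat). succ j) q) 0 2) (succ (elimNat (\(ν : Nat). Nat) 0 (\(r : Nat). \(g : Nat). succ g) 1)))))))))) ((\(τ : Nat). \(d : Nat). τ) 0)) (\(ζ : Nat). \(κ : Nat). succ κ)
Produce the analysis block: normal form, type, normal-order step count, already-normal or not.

reduced normal form:
  5
inferred type:
  Nat
steps to reach normal form (normal order): 6
already normal: no
first redex: a beta-redex


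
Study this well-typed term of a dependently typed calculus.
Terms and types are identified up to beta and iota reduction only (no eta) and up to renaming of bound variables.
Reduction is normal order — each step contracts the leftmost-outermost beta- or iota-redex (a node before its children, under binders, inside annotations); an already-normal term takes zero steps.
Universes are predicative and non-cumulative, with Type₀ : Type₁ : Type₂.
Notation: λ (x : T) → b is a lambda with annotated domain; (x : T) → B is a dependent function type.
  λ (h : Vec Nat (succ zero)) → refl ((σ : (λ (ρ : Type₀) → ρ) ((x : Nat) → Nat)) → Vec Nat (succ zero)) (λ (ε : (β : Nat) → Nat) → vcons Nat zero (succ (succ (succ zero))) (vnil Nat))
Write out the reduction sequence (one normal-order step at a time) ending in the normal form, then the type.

normal-order reduction sequence:
  λ (h : Vec Nat (succ zero)) → refl ((σ : (λ (ρ : Type₀) → ρ) ((x : Nat) → Nat)) → Vec Nat (succ zero)) (λ (ε : (β : Nat) → Nat) → vcons Nat zero (succ (succ (succ zero))) (vnil Nat))
  ~> λ (h : Vec Nat (succ zero)) → refl ((σ : (ρ : Nat) → Nat) → Vec Nat (succ zero)) (λ (x : (ε : Nat) → Nat) → vcons Nat zero (succ (succ (succ zero))) (vnil Nat))
type:
  (h : Vec Nat (succ zero)) → Eq ((σ : (ρ : Nat) → Nat) → Vec Nat (succ zero)) (λ (x : (ε : Nat) → Nat) → vcons Nat zero (succ (succ (succ zero))) (vnil Nat)) (λ (β : (ν : Nat) → Nat) → vcons Nat zero (succ (succ (succ zero))) (vnil Nat))


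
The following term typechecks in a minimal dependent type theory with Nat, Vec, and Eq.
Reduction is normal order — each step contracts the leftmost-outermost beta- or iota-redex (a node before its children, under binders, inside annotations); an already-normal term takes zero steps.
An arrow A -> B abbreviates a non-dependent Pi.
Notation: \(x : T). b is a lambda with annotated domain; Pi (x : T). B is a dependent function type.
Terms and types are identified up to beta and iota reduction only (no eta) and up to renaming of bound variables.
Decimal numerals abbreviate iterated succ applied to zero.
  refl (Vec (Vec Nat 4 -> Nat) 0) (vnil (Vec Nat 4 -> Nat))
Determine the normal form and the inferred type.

normal form:
  refl (Vec (Vec Nat 4 -> Nat) 0) (vnil (Vec Nat 4 -> Nat))
inferred type:
  Eq (Vec (Vec Nat 4 -> Nat) 0) (vnil (Vec Nat 4 -> Nat)) (vnil (Vec Nat 4 -> Nat))


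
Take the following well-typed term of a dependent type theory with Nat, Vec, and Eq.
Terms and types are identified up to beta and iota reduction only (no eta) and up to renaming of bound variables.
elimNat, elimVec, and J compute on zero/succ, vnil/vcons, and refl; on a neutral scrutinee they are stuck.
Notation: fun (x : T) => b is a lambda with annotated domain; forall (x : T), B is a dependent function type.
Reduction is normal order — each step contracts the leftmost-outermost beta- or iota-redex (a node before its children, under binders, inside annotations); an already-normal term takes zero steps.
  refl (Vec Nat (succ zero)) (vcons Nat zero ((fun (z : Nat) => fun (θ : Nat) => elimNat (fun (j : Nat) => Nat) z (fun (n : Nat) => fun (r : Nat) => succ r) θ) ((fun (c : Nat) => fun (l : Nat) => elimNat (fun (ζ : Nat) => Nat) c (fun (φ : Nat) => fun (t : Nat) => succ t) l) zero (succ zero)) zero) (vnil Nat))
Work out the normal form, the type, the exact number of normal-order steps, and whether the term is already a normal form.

reduced normal form:
  refl (Vec Nat (succ zero)) (vcons Nat zero (succ zero) (vnil Nat))
type:
  Eq (Vec Nat (succ zero)) (vcons Nat zero (succ zero) (vnil Nat)) (vcons Nat zero (succ zero) (vnil Nat))
reduction steps (normal order): 9
started in normal form: no
first redex: a beta-redex
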